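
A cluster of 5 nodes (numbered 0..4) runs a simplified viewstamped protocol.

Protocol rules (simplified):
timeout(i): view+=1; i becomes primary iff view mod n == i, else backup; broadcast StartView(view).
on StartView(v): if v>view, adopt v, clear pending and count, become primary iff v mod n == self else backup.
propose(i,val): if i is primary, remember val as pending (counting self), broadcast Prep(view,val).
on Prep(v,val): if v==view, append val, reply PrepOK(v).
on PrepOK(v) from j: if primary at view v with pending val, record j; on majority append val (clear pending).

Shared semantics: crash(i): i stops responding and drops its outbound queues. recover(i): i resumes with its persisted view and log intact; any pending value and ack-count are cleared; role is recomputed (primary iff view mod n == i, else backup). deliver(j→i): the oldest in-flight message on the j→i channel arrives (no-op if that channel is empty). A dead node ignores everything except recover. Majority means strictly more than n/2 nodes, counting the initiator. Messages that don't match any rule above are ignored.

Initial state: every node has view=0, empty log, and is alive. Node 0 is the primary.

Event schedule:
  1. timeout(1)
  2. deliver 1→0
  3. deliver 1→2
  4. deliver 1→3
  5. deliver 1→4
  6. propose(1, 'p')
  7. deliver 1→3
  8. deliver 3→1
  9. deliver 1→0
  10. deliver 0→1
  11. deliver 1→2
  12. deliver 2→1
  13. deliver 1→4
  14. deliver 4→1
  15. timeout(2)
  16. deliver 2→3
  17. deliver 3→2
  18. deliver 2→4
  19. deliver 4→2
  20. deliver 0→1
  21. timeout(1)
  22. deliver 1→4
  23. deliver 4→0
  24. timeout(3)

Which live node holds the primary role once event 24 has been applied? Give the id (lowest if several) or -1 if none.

2

1. timeout(1):  <1:prim v1 ->
2. deliver 1→0:  <0:back v1 ->
3. deliver 1→2:  <2:back v1 ->
4. deliver 1→3:  <3:back v1 ->
5. deliver 1→4:  <4:back v1 ->
6. propose(1,'p'):  nop
7. deliver 1→3:  <3:back v1 p>
8. deliver 3→1:  nop
9. deliver 1→0:  <0:back v1 p>
10. deliver 0→1:  <1:prim v1 p>
11. deliver 1→2:  <2:back v1 p>
12. deliver 2→1:  nop
13. deliver 1→4:  <4:back v1 p>
14. deliver 4→1:  nop
15. timeout(2):  <2:prim v2 p>
16. deliver 2→3:  <3:back v2 p>
17. deliver 3→2:  nop
18. deliver 2→4:  <4:back v2 p>
19. deliver 4→2:  nop
20. deliver 0→1:  nop
21. timeout(1):  <1:back v2 p>
22. deliver 1→4:  nop
23. deliver 4→0:  nop
24. timeout(3):  <3:prim v3 p>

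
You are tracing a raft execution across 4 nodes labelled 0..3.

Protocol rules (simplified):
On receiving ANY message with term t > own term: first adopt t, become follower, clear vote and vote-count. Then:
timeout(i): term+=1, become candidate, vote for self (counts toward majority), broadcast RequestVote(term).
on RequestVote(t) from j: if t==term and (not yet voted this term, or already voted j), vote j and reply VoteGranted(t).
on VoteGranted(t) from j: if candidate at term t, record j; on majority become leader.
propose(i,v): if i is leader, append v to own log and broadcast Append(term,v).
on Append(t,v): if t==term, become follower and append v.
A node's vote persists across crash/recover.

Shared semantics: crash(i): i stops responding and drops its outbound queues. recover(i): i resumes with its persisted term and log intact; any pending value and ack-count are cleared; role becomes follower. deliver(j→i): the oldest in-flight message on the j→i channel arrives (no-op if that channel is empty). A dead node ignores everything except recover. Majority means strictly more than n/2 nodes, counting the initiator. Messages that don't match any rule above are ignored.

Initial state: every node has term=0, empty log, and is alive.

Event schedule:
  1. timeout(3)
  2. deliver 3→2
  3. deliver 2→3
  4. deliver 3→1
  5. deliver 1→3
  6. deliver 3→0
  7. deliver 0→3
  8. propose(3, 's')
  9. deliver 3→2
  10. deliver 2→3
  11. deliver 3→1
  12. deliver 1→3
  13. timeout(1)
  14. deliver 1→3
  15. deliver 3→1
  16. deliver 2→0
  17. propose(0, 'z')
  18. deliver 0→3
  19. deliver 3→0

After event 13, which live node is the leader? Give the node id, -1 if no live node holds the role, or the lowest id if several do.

3

e1 timeout(3): 3[cand,t=1,-]
e2 deliver 3→2: 2[foll,t=1,-]
e3 deliver 2→3: ·
e4 deliver 3→1: 1[foll,t=1,-]
e5 deliver 1→3: 3[lead,t=1,-]
e6 deliver 3→0: 0[foll,t=1,-]
e7 deliver 0→3: ·
e8 propose(3,'s'): 3[lead,t=1,s]
e9 deliver 3→2: 2[foll,t=1,s]
e10 deliver 2→3: ·
e11 deliver 3→1: 1[foll,t=1,s]
e12 deliver 1→3: ·
e13 timeout(1): 1[cand,t=2,s]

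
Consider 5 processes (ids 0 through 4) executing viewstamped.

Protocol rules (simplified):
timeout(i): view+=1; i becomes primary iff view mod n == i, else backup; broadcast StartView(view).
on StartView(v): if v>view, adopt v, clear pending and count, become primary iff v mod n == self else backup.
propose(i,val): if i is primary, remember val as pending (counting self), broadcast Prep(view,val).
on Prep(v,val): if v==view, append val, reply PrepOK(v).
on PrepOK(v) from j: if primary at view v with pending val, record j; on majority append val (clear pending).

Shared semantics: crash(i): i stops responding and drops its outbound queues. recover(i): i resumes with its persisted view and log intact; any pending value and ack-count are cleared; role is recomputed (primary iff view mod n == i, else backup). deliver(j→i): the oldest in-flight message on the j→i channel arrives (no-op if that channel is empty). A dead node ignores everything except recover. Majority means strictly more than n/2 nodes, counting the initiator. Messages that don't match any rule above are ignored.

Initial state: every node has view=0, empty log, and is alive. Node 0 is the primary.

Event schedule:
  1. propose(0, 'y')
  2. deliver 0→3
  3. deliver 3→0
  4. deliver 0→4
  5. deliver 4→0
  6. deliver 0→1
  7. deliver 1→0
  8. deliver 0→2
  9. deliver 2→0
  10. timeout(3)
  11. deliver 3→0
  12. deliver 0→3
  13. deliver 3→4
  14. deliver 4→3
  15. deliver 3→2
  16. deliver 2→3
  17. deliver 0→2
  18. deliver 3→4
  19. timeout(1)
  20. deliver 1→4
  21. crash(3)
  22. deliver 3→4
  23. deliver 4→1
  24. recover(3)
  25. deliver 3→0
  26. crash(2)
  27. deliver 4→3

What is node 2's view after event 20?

1. propose(0,'y'):  nop
2. deliver 0→3:  <3:back v0 y>
3. deliver 3→0:  nop
4. deliver 0→4:  <4:back v0 y>
5. deliver 4→0:  <0:prim v0 y>
6. deliver 0→1:  <1:back v0 y>
7. deliver 1→0:  nop
8. deliver 0→2:  <2:back v0 y>
9. deliver 2→0:  nop
10. timeout(3):  <3:back v1 y>
11. deliver 3→0:  <0:back v1 y>
12. deliver 0→3:  nop
13. deliver 3→4:  <4:back v1 y>
14. deliver 4→3:  nop
15. deliver 3→2:  <2:back v1 y>
16. deliver 2→3:  nop
17. deliver 0→2:  nop
18. deliver 3→4:  nop
19. timeout(1):  <1:prim v1 y>
20. deliver 1→4:  nop

1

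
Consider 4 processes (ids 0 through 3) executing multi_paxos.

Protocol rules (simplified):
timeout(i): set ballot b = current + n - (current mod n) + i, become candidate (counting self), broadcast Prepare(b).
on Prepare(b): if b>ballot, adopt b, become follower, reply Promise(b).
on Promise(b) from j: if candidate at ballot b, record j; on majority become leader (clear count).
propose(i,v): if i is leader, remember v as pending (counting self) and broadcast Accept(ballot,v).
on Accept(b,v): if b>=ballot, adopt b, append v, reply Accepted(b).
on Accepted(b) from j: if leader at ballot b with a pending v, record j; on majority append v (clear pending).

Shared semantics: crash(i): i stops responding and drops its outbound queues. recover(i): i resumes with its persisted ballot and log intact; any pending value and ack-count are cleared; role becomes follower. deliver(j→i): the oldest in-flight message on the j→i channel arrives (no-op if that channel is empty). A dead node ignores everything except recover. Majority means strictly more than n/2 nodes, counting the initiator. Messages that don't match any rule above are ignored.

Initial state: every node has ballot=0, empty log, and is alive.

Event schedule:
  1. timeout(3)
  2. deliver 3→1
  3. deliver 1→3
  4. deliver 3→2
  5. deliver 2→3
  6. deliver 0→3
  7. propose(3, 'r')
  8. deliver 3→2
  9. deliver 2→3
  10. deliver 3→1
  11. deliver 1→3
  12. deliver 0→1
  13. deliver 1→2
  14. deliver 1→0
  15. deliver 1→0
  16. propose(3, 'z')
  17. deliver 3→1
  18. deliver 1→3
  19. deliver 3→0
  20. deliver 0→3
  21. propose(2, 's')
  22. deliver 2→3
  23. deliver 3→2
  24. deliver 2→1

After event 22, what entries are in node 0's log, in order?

empty

step 1 timeout(3): 3={cand,b=7,log=-}
step 2 deliver 3→1: 1={foll,b=7,log=-}
step 3 deliver 1→3: —
step 4 deliver 3→2: 2={foll,b=7,log=-}
step 5 deliver 2→3: 3={lead,b=7,log=-}
step 6 deliver 0→3: —
step 7 propose(3,'r'): —
step 8 deliver 3→2: 2={foll,b=7,log=r}
step 9 deliver 2→3: —
step 10 deliver 3→1: 1={foll,b=7,log=r}
step 11 deliver 1→3: 3={lead,b=7,log=r}
step 12 deliver 0→1: —
step 13 deliver 1→2: —
step 14 deliver 1→0: —
step 15 deliver 1→0: —
step 16 propose(3,'z'): —
step 17 deliver 3→1: 1={foll,b=7,log=r,z}
step 18 deliver 1→3: —
step 19 deliver 3→0: 0={foll,b=7,log=-}
step 20 deliver 0→3: —
step 21 propose(2,'s'): —
step 22 deliver 2→3: —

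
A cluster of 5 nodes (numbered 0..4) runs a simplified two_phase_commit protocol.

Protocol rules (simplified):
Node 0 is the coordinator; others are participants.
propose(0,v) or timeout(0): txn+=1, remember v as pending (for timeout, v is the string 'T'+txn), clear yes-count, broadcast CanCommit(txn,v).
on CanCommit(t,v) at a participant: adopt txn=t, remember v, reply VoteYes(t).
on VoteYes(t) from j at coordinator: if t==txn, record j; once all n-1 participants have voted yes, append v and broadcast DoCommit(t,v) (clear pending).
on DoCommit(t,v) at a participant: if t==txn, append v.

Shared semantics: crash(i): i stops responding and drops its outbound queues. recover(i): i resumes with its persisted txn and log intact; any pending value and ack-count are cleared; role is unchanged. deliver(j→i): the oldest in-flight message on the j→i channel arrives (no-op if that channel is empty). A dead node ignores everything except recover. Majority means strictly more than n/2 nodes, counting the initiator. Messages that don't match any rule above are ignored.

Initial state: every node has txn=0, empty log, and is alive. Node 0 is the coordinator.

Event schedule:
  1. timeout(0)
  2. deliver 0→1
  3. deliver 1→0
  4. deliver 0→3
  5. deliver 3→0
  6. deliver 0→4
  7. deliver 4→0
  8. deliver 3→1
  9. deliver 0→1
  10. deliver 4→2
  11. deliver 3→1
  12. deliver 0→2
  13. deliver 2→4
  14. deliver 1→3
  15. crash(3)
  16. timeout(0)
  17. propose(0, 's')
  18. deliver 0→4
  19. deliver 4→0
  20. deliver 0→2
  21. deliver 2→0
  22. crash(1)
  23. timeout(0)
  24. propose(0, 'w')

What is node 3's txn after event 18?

1. timeout(0):  <0:coor t1 ->
2. deliver 0→1:  <1:part t1 ->
3. deliver 1→0:  nop
4. deliver 0→3:  <3:part t1 ->
5. deliver 3→0:  nop
6. deliver 0→4:  <4:part t1 ->
7. deliver 4→0:  nop
8. deliver 3→1:  nop
9. deliver 0→1:  nop
10. deliver 4→2:  nop
11. deliver 3→1:  nop
12. deliver 0→2:  <2:part t1 ->
13. deliver 2→4:  nop
14. deliver 1→3:  nop
15. crash(3):  <3:✗part t1 ->
16. timeout(0):  <0:coor t2 ->
17. propose(0,'s'):  <0:coor t3 ->
18. deliver 0→4:  <4:part t2 ->

1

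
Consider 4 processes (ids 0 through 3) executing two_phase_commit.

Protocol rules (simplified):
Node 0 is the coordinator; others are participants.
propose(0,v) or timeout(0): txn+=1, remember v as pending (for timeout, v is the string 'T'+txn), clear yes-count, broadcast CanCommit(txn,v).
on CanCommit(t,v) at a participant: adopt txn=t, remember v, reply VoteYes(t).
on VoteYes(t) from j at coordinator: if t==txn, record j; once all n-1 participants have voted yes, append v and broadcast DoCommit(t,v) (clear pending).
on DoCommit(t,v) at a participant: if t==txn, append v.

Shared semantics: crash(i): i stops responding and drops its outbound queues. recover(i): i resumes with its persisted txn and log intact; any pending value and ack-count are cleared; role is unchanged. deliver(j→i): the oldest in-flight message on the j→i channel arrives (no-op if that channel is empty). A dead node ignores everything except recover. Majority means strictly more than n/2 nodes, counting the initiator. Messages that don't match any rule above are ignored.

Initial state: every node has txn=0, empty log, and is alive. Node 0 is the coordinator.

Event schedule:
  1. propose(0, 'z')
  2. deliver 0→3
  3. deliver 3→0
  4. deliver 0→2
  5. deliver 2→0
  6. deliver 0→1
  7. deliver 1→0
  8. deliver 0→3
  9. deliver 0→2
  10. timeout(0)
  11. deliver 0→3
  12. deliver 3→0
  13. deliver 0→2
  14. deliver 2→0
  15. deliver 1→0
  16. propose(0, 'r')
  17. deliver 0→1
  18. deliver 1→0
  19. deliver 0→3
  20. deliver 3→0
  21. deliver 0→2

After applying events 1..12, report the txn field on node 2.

step 1 propose(0,'z'): 0={coor,t=1,log=-}
step 2 deliver 0→3: 3={part,t=1,log=-}
step 3 deliver 3→0: —
step 4 deliver 0→2: 2={part,t=1,log=-}
step 5 deliver 2→0: —
step 6 deliver 0→1: 1={part,t=1,log=-}
step 7 deliver 1→0: 0={coor,t=1,log=z}
step 8 deliver 0→3: 3={part,t=1,log=z}
step 9 deliver 0→2: 2={part,t=1,log=z}
step 10 timeout(0): 0={coor,t=2,log=z}
step 11 deliver 0→3: 3={part,t=2,log=z}
step 12 deliver 3→0: —

1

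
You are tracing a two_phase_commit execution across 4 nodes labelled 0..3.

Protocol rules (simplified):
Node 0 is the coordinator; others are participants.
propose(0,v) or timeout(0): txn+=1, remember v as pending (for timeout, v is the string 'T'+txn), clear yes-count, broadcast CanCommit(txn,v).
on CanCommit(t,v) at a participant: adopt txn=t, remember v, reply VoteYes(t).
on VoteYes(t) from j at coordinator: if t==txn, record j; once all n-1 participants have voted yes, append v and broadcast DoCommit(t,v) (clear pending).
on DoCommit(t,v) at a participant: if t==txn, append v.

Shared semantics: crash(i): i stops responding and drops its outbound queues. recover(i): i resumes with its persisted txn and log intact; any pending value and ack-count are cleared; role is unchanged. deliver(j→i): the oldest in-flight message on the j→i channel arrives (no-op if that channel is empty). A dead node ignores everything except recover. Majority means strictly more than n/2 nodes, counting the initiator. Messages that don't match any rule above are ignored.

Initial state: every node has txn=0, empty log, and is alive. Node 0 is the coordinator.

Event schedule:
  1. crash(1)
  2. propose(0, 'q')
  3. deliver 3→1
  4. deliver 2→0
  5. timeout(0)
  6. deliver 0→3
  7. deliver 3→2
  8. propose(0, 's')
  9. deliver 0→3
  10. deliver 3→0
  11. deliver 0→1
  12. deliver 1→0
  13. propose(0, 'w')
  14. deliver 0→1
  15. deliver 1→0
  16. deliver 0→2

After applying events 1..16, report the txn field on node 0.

4

after 1 — crash(1): n1:✗part/t0/[-]
after 2 — propose(0,'q'): n0:coor/t1/[-]
after 3 — deliver 3→1: ·
after 4 — deliver 2→0: ·
after 5 — timeout(0): n0:coor/t2/[-]
after 6 — deliver 0→3: n3:part/t1/[-]
after 7 — deliver 3→2: ·
after 8 — propose(0,'s'): n0:coor/t3/[-]
after 9 — deliver 0→3: n3:part/t2/[-]
after 10 — deliver 3→0: ·
after 11 — deliver 0→1: ·
after 12 — deliver 1→0: ·
after 13 — propose(0,'w'): n0:coor/t4/[-]
after 14 — deliver 0→1: ·
after 15 — deliver 1→0: ·
after 16 — deliver 0→2: n2:part/t1/[-]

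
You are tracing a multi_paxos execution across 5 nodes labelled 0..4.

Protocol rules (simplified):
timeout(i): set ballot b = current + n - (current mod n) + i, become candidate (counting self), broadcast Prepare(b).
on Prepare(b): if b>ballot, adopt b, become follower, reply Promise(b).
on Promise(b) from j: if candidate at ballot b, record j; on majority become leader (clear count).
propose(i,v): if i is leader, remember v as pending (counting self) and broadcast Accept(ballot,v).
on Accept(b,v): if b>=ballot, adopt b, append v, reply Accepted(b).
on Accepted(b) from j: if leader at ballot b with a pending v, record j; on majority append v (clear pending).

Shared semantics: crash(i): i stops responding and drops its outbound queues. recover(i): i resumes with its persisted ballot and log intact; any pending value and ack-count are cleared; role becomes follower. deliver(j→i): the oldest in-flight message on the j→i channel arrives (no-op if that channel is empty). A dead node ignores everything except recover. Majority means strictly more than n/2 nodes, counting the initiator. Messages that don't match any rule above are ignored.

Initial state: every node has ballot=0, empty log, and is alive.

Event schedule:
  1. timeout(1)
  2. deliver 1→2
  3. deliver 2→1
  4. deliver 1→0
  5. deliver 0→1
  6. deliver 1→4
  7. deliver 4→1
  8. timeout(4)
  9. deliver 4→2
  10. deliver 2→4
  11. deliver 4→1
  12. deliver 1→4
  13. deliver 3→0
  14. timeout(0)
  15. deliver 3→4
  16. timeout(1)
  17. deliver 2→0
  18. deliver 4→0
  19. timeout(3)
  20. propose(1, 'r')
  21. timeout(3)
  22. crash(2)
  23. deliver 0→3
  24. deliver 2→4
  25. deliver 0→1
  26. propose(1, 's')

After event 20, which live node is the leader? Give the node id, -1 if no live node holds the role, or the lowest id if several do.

4

after 1 — timeout(1): n1:cand/b6/[-]
after 2 — deliver 1→2: n2:foll/b6/[-]
after 3 — deliver 2→1: ·
after 4 — deliver 1→0: n0:foll/b6/[-]
after 5 — deliver 0→1: n1:lead/b6/[-]
after 6 — deliver 1→4: n4:foll/b6/[-]
after 7 — deliver 4→1: ·
after 8 — timeout(4): n4:cand/b14/[-]
after 9 — deliver 4→2: n2:foll/b14/[-]
after 10 — deliver 2→4: ·
after 11 — deliver 4→1: n1:foll/b14/[-]
after 12 — deliver 1→4: n4:lead/b14/[-]
after 13 — deliver 3→0: ·
after 14 — timeout(0): n0:cand/b10/[-]
after 15 — deliver 3→4: ·
after 16 — timeout(1): n1:cand/b16/[-]
after 17 — deliver 2→0: ·
after 18 — deliver 4→0: n0:foll/b14/[-]
after 19 — timeout(3): n3:cand/b8/[-]
after 20 — propose(1,'r'): ·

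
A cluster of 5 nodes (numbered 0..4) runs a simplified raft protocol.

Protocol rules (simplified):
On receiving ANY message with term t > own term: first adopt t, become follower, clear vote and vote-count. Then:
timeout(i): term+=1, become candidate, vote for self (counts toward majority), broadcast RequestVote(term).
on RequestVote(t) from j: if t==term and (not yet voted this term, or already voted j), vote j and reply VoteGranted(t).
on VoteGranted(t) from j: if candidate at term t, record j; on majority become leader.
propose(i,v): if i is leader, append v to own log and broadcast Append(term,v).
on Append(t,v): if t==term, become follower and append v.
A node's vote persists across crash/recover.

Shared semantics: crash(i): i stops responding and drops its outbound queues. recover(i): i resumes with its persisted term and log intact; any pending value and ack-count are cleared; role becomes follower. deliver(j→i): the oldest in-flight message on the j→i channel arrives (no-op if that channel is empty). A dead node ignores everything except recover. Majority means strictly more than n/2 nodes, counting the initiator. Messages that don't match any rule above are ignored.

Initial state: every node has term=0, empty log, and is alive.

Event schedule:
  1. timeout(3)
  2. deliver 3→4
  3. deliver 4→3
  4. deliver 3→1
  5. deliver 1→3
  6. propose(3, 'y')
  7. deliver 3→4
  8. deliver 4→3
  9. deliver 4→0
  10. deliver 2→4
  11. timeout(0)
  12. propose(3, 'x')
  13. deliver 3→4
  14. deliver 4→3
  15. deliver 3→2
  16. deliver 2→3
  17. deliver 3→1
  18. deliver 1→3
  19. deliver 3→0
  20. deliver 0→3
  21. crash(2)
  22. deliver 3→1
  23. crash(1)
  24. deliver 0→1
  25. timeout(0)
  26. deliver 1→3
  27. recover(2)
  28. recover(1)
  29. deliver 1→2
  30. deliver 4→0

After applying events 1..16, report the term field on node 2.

1

after 1 — timeout(3): n3:cand/t1/[-]
after 2 — deliver 3→4: n4:foll/t1/[-]
after 3 — deliver 4→3: ·
after 4 — deliver 3→1: n1:foll/t1/[-]
after 5 — deliver 1→3: n3:lead/t1/[-]
after 6 — propose(3,'y'): n3:lead/t1/[y]
after 7 — deliver 3→4: n4:foll/t1/[y]
after 8 — deliver 4→3: ·
after 9 — deliver 4→0: ·
after 10 — deliver 2→4: ·
after 11 — timeout(0): n0:cand/t1/[-]
after 12 — propose(3,'x'): n3:lead/t1/[y,x]
after 13 — deliver 3→4: n4:foll/t1/[y,x]
after 14 — deliver 4→3: ·
after 15 — deliver 3→2: n2:foll/t1/[-]
after 16 — deliver 2→3: ·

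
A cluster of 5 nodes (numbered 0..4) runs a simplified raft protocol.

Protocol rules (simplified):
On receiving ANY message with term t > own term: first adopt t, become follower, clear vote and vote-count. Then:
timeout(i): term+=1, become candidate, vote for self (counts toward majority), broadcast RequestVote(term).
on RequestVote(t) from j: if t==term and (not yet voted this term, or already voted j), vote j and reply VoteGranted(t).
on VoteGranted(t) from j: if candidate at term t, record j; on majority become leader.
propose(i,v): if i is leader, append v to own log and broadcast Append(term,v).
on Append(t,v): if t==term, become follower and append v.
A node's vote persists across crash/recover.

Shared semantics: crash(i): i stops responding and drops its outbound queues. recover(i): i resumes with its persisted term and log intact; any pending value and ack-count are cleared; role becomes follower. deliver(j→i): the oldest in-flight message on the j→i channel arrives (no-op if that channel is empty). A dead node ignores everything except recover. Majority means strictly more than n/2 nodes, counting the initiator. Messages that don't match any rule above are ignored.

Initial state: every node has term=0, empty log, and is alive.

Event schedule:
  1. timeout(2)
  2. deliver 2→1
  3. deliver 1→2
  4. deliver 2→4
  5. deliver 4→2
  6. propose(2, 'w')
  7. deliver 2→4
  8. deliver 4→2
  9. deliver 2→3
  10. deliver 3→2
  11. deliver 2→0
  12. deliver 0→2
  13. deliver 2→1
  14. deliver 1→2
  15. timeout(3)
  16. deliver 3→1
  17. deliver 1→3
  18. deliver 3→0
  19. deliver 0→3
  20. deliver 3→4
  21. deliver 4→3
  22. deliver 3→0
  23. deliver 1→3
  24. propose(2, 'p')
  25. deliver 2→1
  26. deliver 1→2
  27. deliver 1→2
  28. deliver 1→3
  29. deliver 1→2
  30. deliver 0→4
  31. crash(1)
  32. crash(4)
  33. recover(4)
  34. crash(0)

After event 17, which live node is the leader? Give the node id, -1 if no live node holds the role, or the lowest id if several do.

[1] timeout(2) → N2(cand t1 [-])
[2] deliver 2→1 → N1(foll t1 [-])
[3] deliver 1→2 → ∅
[4] deliver 2→4 → N4(foll t1 [-])
[5] deliver 4→2 → N2(lead t1 [-])
[6] propose(2,'w') → N2(lead t1 [w])
[7] deliver 2→4 → N4(foll t1 [w])
[8] deliver 4→2 → ∅
[9] deliver 2→3 → N3(foll t1 [-])
[10] deliver 3→2 → ∅
[11] deliver 2→0 → N0(foll t1 [-])
[12] deliver 0→2 → ∅
[13] deliver 2→1 → N1(foll t1 [w])
[14] deliver 1→2 → ∅
[15] timeout(3) → N3(cand t2 [-])
[16] deliver 3→1 → N1(foll t2 [w])
[17] deliver 1→3 → ∅

2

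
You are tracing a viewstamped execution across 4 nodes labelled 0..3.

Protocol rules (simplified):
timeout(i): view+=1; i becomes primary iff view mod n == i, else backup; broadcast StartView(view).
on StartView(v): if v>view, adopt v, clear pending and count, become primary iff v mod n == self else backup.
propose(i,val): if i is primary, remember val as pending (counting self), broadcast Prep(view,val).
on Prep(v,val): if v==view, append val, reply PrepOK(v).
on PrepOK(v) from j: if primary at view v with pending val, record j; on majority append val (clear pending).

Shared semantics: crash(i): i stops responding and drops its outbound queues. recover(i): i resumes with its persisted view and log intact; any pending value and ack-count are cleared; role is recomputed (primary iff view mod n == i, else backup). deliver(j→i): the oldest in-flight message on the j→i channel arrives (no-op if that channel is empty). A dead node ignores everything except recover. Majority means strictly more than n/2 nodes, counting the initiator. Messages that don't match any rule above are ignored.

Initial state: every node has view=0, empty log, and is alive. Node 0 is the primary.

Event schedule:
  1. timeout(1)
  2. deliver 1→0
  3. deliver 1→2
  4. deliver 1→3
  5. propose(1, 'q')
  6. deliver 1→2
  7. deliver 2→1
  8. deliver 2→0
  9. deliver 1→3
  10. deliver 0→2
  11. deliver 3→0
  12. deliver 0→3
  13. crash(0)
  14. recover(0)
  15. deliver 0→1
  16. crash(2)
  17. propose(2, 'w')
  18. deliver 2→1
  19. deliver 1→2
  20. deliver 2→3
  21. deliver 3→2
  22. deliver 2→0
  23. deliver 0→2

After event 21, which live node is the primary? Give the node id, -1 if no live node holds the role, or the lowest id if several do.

e1 timeout(1): 1[prim,v=1,-]
e2 deliver 1→0: 0[back,v=1,-]
e3 deliver 1→2: 2[back,v=1,-]
e4 deliver 1→3: 3[back,v=1,-]
e5 propose(1,'q'): ·
e6 deliver 1→2: 2[back,v=1,q]
e7 deliver 2→1: ·
e8 deliver 2→0: ·
e9 deliver 1→3: 3[back,v=1,q]
e10 deliver 0→2: ·
e11 deliver 3→0: ·
e12 deliver 0→3: ·
e13 crash(0): 0[✗back,v=1,-]
e14 recover(0): 0[back,v=1,-]
e15 deliver 0→1: ·
e16 crash(2): 2[✗back,v=1,q]
e17 propose(2,'w'): ·
e18 deliver 2→1: ·
e19 deliver 1→2: ·
e20 deliver 2→3: ·
e21 deliver 3→2: ·

1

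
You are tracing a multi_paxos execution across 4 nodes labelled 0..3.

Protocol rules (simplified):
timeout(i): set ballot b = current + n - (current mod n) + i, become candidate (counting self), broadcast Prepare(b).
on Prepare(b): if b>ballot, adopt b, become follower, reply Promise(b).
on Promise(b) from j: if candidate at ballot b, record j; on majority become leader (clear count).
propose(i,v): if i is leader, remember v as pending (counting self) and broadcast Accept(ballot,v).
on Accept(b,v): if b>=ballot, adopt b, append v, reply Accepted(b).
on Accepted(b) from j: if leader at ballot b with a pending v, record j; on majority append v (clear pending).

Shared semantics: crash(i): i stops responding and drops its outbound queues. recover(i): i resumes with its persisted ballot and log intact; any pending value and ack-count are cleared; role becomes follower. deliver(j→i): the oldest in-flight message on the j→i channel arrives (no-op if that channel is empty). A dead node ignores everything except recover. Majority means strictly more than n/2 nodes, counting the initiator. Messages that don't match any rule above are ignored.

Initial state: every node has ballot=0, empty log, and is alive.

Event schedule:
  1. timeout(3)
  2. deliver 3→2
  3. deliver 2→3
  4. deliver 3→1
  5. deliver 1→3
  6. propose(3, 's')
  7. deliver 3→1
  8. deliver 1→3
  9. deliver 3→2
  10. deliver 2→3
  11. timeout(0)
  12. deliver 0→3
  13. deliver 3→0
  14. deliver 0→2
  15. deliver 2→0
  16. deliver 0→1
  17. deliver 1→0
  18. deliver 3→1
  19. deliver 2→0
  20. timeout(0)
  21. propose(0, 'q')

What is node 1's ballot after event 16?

7

[1] timeout(3) → N3(cand b7 [-])
[2] deliver 3→2 → N2(foll b7 [-])
[3] deliver 2→3 → ∅
[4] deliver 3→1 → N1(foll b7 [-])
[5] deliver 1→3 → N3(lead b7 [-])
[6] propose(3,'s') → ∅
[7] deliver 3→1 → N1(foll b7 [s])
[8] deliver 1→3 → ∅
[9] deliver 3→2 → N2(foll b7 [s])
[10] deliver 2→3 → N3(lead b7 [s])
[11] timeout(0) → N0(cand b4 [-])
[12] deliver 0→3 → ∅
[13] deliver 3→0 → N0(foll b7 [-])
[14] deliver 0→2 → ∅
[15] deliver 2→0 → ∅
[16] deliver 0→1 → ∅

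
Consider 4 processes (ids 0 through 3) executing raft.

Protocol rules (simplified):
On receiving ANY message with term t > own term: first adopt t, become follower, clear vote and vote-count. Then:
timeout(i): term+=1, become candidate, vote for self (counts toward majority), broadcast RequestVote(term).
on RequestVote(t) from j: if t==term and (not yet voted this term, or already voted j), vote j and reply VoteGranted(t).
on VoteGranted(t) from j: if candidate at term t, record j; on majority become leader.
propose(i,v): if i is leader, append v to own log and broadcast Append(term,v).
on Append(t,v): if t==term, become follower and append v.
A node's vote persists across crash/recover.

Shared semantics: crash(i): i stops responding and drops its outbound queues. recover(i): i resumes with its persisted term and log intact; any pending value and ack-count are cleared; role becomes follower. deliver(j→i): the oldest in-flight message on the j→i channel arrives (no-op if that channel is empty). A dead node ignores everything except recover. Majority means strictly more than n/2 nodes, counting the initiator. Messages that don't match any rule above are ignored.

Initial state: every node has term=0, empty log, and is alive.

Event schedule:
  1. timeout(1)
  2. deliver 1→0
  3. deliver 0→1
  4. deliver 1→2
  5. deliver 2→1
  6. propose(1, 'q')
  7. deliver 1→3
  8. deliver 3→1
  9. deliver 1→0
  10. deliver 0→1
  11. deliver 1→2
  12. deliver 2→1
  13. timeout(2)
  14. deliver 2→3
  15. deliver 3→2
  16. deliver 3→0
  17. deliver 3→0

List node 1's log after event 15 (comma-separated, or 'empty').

1. timeout(1):  <1:cand t1 ->
2. deliver 1→0:  <0:foll t1 ->
3. deliver 0→1:  nop
4. deliver 1→2:  <2:foll t1 ->
5. deliver 2→1:  <1:lead t1 ->
6. propose(1,'q'):  <1:lead t1 q>
7. deliver 1→3:  <3:foll t1 ->
8. deliver 3→1:  nop
9. deliver 1→0:  <0:foll t1 q>
10. deliver 0→1:  nop
11. deliver 1→2:  <2:foll t1 q>
12. deliver 2→1:  nop
13. timeout(2):  <2:cand t2 q>
14. deliver 2→3:  <3:foll t2 ->
15. deliver 3→2:  nop

q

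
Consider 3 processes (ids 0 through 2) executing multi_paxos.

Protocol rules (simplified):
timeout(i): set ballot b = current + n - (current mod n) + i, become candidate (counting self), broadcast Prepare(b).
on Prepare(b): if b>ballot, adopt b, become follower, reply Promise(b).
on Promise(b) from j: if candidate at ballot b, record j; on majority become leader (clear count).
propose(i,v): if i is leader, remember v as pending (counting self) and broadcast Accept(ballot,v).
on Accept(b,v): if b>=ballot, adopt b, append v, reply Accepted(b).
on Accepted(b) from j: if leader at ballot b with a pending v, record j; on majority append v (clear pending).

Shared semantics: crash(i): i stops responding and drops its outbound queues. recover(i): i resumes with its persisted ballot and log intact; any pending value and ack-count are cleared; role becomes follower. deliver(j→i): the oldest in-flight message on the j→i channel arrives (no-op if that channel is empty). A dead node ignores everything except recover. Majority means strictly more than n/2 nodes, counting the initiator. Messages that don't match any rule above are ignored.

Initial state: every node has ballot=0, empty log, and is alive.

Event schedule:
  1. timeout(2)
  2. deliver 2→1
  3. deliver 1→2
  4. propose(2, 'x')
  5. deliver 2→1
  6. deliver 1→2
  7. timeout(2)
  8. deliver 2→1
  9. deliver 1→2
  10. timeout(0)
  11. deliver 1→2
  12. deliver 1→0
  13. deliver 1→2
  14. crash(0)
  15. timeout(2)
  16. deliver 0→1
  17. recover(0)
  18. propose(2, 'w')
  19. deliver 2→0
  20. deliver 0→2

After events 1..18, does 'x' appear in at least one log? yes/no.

yes

e1 timeout(2): 2[cand,b=5,-]
e2 deliver 2→1: 1[foll,b=5,-]
e3 deliver 1→2: 2[lead,b=5,-]
e4 propose(2,'x'): ·
e5 deliver 2→1: 1[foll,b=5,x]
e6 deliver 1→2: 2[lead,b=5,x]
e7 timeout(2): 2[cand,b=8,x]
e8 deliver 2→1: 1[foll,b=8,x]
e9 deliver 1→2: 2[lead,b=8,x]
e10 timeout(0): 0[cand,b=3,-]
e11 deliver 1→2: ·
e12 deliver 1→0: ·
e13 deliver 1→2: ·
e14 crash(0): 0[✗cand,b=3,-]
e15 timeout(2): 2[cand,b=11,x]
e16 deliver 0→1: ·
e17 recover(0): 0[foll,b=3,-]
e18 propose(2,'w'): ·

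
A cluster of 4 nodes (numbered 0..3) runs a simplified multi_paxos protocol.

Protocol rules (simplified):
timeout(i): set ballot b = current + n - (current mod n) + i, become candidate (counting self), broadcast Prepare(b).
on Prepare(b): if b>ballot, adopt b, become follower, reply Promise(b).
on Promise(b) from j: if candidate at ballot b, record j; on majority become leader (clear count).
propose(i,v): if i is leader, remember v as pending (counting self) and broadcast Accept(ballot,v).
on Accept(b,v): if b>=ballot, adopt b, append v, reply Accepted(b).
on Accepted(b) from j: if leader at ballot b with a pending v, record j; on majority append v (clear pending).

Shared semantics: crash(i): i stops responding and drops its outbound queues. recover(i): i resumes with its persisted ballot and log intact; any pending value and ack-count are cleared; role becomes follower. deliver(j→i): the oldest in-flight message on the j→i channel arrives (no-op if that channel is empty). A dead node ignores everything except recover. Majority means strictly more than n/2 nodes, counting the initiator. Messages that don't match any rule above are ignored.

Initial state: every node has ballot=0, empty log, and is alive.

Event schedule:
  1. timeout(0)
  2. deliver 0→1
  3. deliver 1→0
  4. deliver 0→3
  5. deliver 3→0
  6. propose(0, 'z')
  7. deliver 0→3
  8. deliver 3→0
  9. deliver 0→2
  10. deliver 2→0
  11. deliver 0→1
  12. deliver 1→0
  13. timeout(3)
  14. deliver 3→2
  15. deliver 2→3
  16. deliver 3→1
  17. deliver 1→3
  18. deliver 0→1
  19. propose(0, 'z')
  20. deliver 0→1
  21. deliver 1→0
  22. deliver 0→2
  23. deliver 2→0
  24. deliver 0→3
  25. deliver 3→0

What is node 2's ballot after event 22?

e1 timeout(0): 0[cand,b=4,-]
e2 deliver 0→1: 1[foll,b=4,-]
e3 deliver 1→0: ·
e4 deliver 0→3: 3[foll,b=4,-]
e5 deliver 3→0: 0[lead,b=4,-]
e6 propose(0,'z'): ·
e7 deliver 0→3: 3[foll,b=4,z]
e8 deliver 3→0: ·
e9 deliver 0→2: 2[foll,b=4,-]
e10 deliver 2→0: ·
e11 deliver 0→1: 1[foll,b=4,z]
e12 deliver 1→0: 0[lead,b=4,z]
e13 timeout(3): 3[cand,b=11,z]
e14 deliver 3→2: 2[foll,b=11,-]
e15 deliver 2→3: ·
e16 deliver 3→1: 1[foll,b=11,z]
e17 deliver 1→3: 3[lead,b=11,z]
e18 deliver 0→1: ·
e19 propose(0,'z'): ·
e20 deliver 0→1: ·
e21 deliver 1→0: ·
e22 deliver 0→2: ·

11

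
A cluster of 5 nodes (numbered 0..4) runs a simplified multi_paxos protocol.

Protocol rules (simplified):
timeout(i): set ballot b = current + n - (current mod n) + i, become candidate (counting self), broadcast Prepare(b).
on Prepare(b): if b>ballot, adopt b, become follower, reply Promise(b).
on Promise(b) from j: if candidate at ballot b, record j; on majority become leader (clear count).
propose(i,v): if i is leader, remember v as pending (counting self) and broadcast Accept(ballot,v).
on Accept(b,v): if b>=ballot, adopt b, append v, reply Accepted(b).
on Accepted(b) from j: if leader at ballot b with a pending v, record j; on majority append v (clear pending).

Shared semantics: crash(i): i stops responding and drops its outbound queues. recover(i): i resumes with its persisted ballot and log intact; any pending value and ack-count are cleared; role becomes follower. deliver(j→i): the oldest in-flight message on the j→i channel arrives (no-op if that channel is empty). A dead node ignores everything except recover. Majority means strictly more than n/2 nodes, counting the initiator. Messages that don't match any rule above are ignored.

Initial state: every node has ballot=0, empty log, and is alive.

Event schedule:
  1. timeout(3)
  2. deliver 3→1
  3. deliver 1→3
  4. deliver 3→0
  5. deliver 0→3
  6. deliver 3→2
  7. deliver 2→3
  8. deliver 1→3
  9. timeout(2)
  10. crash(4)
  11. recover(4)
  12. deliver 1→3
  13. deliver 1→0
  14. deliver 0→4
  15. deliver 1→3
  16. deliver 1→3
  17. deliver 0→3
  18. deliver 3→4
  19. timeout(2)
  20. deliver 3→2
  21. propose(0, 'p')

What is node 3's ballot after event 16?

1. timeout(3):  <3:cand b8 ->
2. deliver 3→1:  <1:foll b8 ->
3. deliver 1→3:  nop
4. deliver 3→0:  <0:foll b8 ->
5. deliver 0→3:  <3:lead b8 ->
6. deliver 3→2:  <2:foll b8 ->
7. deliver 2→3:  nop
8. deliver 1→3:  nop
9. timeout(2):  <2:cand b12 ->
10. crash(4):  <4:✗foll b0 ->
11. recover(4):  <4:foll b0 ->
12. deliver 1→3:  nop
13. deliver 1→0:  nop
14. deliver 0→4:  nop
15. deliver 1→3:  nop
16. deliver 1→3:  nop

8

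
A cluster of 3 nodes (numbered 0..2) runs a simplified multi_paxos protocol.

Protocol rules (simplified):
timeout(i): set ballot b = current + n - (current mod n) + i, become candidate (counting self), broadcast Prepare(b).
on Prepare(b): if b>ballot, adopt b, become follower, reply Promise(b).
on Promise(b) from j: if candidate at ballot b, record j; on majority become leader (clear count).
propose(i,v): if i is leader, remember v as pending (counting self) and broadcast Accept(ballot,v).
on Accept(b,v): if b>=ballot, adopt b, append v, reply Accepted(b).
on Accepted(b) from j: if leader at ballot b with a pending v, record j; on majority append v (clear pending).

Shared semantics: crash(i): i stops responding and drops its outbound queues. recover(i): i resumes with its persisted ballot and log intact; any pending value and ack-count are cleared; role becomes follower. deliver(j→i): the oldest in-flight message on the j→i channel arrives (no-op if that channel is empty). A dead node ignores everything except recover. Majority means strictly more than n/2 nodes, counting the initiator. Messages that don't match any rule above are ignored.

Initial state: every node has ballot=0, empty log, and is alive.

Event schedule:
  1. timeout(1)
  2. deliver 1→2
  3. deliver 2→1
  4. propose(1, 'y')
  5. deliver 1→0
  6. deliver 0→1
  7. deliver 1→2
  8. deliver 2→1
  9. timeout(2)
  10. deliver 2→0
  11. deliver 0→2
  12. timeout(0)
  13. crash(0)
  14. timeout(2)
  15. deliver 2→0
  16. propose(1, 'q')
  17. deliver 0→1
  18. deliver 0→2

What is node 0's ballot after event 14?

9

step 1 timeout(1): 1={cand,b=4,log=-}
step 2 deliver 1→2: 2={foll,b=4,log=-}
step 3 deliver 2→1: 1={lead,b=4,log=-}
step 4 propose(1,'y'): —
step 5 deliver 1→0: 0={foll,b=4,log=-}
step 6 deliver 0→1: —
step 7 deliver 1→2: 2={foll,b=4,log=y}
step 8 deliver 2→1: 1={lead,b=4,log=y}
step 9 timeout(2): 2={cand,b=8,log=y}
step 10 deliver 2→0: 0={foll,b=8,log=-}
step 11 deliver 0→2: 2={lead,b=8,log=y}
step 12 timeout(0): 0={cand,b=9,log=-}
step 13 crash(0): 0={✗cand,b=9,log=-}
step 14 timeout(2): 2={cand,b=11,log=y}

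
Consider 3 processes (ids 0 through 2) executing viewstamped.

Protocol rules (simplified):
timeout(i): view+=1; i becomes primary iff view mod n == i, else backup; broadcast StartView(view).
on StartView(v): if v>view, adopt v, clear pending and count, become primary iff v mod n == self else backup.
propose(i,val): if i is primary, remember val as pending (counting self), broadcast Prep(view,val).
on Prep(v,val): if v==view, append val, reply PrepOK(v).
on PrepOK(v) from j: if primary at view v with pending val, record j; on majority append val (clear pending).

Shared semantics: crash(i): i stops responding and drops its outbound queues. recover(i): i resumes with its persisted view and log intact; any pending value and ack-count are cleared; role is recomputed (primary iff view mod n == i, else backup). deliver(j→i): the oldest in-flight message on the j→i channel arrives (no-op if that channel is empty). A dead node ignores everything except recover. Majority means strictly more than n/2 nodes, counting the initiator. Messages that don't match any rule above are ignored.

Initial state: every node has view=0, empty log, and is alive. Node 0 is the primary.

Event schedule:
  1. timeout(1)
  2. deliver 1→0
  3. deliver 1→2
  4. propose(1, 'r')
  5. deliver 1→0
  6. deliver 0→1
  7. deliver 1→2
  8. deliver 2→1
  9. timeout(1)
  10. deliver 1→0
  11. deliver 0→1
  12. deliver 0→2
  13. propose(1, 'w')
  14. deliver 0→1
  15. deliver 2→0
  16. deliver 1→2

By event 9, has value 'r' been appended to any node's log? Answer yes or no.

yes

e1 timeout(1): 1[prim,v=1,-]
e2 deliver 1→0: 0[back,v=1,-]
e3 deliver 1→2: 2[back,v=1,-]
e4 propose(1,'r'): ·
e5 deliver 1→0: 0[back,v=1,r]
e6 deliver 0→1: 1[prim,v=1,r]
e7 deliver 1→2: 2[back,v=1,r]
e8 deliver 2→1: ·
e9 timeout(1): 1[back,v=2,r]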